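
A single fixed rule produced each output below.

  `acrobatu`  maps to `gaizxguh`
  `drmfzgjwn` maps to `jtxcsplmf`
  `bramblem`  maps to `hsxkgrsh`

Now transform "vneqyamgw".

Rule — take characters alternately from the front and the back (1st, last, 2nd, 2nd-last, ...), then shift every letter 6 places forward in the alphabet (wrapping around).
For "vneqyamgw", step one produces "vwngemqay"; step two turns that into "bctmkswge".

bctmkswge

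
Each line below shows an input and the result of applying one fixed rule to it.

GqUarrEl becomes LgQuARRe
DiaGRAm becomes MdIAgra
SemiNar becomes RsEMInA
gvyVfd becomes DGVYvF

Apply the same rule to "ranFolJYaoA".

aRANfOLjyAO

Looking at the pairs, the operation is to flip the case of every letter, then move the last character to the front.
Working it through for "ranFolJYaoA": intermediate "RANfOLjyAOa", final "aRANfOLjyAO".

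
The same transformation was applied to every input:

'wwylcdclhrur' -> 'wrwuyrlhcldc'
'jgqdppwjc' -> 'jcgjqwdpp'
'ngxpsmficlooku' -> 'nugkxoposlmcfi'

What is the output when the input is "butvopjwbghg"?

bguhtgvbowpj

The transformation: take characters alternately from the front and the back (1st, last, 2nd, 2nd-last, ...).
On "butvopjwbghg" that produces "bguhtgvbowpj".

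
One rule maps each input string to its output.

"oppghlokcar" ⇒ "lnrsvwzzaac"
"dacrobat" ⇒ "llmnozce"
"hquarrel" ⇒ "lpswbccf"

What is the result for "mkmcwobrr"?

In each case the input is transformed by: sort the characters into alphabetical order, then shift every letter 11 places forward in the alphabet (wrapping around).
On "mkmcwobrr": the first step gives "bckmmorrw", and the second then gives "mnvxxzcch".

mnvxxzcch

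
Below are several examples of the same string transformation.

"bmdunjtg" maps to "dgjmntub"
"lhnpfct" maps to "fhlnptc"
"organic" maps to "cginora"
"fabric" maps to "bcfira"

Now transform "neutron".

The pattern: sort the characters into alphabetical order, then move the first character to the end.
For "neutron", step one produces "ennortu"; step two turns that into "nnortue".
(Check on "organic": → "acginor" → "cginora" ✓)

nnortue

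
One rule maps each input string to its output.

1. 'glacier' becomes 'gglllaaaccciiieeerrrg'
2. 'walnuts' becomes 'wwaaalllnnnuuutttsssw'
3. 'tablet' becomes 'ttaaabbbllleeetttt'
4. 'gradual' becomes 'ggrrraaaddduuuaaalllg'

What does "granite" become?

The rule is to repeat every character 3 times, then move the first character to the end.
On "granite": the first step gives "gggrrraaannniiittteee", and the second then gives "ggrrraaannniiittteeeg".
(Check on "walnuts": → "wwwaaalllnnnuuutttsss" → "wwaaalllnnnuuutttsssw" ✓)

ggrrraaannniiittteeeg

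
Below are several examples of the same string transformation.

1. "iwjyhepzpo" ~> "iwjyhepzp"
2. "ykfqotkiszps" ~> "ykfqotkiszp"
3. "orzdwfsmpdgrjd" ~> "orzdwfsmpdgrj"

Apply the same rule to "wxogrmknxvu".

Rule — delete the last character.
Doing the same to "wxogrmknxvu": "wxogrmknxv".

wxogrmknxv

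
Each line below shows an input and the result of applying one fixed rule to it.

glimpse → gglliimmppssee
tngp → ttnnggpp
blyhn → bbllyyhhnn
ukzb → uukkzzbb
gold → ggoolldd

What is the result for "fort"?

Each output is the input with this applied: double every character.
"fort" → "ffoorrtt".

ffoorrtt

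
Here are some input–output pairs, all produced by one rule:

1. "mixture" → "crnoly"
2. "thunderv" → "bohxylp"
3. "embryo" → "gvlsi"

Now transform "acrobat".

wlivun

Rule — shift every letter 6 places backward in the alphabet (wrapping around), then delete the first character.
Applying both steps to "acrobat": "uwlivun", then "wlivun".
(Check on "embryo": → "ygvlsi" → "gvlsi" ✓)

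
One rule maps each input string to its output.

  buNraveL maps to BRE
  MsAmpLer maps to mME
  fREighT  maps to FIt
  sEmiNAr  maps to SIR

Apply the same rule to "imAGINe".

In each case the input is transformed by: flip the case of every letter, then keep one character in every 3, starting at position 1 (positions 1st, 4th, 7th, ...).
"imAGINe" → "IgE".

IgE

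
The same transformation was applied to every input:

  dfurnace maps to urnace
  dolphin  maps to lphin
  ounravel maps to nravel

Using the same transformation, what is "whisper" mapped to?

The transformation: delete the first 2 characters.
On "whisper" that produces "isper".

isper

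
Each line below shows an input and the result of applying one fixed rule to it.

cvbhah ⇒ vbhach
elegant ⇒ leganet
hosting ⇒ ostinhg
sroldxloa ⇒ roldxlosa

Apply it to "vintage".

The pattern: swap the first and last characters, then move the first character to the end.
So "vintage" becomes "intagve".
(Check on "cvbhah": → "hvbhac" → "vbhach" ✓)

intagve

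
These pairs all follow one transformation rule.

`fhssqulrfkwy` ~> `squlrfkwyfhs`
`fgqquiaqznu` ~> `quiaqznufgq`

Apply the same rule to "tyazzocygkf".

The pattern: move the first 3 characters to the end (rotate left by 3).
Doing the same to "tyazzocygkf": "zzocygkftya".

zzocygkftya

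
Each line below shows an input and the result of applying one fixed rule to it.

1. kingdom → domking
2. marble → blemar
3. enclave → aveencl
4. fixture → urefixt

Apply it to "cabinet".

netcabi

The pattern: move the last 3 characters to the front (rotate right by 3).
So "cabinet" becomes "netcabi".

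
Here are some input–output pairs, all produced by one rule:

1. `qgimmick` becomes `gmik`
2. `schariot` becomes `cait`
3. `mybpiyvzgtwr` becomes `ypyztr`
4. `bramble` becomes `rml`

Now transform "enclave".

nlv

The pattern: keep every other character starting from the second (positions 2nd, 4th, 6th, ...).
"enclave" → "nlv".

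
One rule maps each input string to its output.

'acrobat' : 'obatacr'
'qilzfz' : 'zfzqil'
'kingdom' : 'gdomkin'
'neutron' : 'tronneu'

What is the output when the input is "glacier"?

ciergla

In each case the input is transformed by: move the first 3 characters to the end (rotate left by 3).
Applying that to "glacier" gives "ciergla".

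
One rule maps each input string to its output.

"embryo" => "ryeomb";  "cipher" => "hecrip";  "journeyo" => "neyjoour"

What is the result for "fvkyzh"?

yzfhvk

What's happening: swap the first and last characters, then swap the front and back halves of the string.
On "fvkyzh": the first step gives "hvkyzf", and the second then gives "yzfhvk".
(Check on "embryo": → "ombrye" → "ryeomb" ✓)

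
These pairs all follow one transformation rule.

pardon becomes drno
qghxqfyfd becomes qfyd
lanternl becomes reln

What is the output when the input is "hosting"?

snig

Looking at the pairs, the operation is to swap each adjacent pair of characters (1↔2, 3↔4, ...), then keep only the last 4 characters.
Doing the same to "hosting": "snig".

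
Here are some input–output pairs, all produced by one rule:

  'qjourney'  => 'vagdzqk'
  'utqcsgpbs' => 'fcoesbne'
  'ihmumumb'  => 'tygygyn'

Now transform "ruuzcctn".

What's happening: shift every letter 12 places forward in the alphabet (wrapping around), then delete the first character.
For "ruuzcctn" the result is "ggloofz".

ggloofz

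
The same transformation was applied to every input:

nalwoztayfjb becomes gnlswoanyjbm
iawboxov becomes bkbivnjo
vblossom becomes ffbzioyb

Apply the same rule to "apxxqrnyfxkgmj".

lskxtzwnckkdea

Rule — shift every letter 13 places forward in the alphabet (wrapping around) — i.e. ROT13, then swap the front and back halves of the string.
Applying both steps to "apxxqrnyfxkgmj": "nckkdealskxtzw", then "lskxtzwnckkdea".
(Check on "nalwoztayfjb": → "anyjbmgnlswo" → "gnlswoanyjbm" ✓)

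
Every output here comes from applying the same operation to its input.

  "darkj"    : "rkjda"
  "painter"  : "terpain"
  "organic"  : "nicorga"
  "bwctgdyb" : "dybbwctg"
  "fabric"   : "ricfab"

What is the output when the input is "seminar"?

narsemi

Rule — move the last 3 characters to the front (rotate right by 3).
Doing the same to "seminar": "narsemi".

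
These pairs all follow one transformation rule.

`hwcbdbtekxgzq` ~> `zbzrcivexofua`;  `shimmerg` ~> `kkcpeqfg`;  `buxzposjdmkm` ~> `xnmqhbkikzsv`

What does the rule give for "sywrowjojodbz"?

pmuhmhmbzxqwu

Each output is the input with this applied: move the first 3 characters to the end (rotate left by 3), then shift every letter 2 places backward in the alphabet (wrapping around).
"sywrowjojodbz" → "rowjojodbzsyw" → "pmuhmhmbzxqwu".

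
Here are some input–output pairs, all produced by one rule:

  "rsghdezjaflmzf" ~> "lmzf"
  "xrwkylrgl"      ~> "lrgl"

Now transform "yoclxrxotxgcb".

The transformation: keep only the last 4 characters.
Doing the same to "yoclxrxotxgcb": "xgcb".

xgcb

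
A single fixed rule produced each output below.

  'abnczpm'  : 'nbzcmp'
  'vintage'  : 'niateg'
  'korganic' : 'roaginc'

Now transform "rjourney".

ojrueny

In each case the input is transformed by: delete the first character, then swap each adjacent pair of characters (1↔2, 3↔4, ...).
Applying both steps to "rjourney": "journey", then "ojrueny".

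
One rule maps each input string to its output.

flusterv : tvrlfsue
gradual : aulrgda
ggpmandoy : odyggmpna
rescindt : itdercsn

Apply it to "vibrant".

Looking at the pairs, the operation is to swap each adjacent pair of characters (1↔2, 3↔4, ...), then move the last 3 characters to the front (rotate right by 3).
"vibrant" → "ivrbnat" → "nativrb".

nativrb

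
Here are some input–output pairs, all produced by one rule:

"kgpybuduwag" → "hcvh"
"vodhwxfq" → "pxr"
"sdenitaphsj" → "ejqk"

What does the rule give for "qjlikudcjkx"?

In each case the input is transformed by: keep one character in every 3, starting at position 2 (positions 2nd, 5th, 8th, ...), then shift every letter 1 place forward in the alphabet (wrapping around).
Starting from "qjlikudcjkx": after the first operation, "jkcx"; after the second, "kldy".

kldy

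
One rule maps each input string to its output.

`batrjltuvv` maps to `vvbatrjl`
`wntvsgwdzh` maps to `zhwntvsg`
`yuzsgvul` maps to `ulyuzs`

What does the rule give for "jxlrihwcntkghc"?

hcjxlrihwcnt

The pattern: move the last 2 characters to the front (rotate right by 2), then delete the last 2 characters.
Applying both steps to "jxlrihwcntkghc": "hcjxlrihwcntkg", then "hcjxlrihwcnt".
(Check on "batrjltuvv": → "vvbatrjltu" → "vvbatrjl" ✓)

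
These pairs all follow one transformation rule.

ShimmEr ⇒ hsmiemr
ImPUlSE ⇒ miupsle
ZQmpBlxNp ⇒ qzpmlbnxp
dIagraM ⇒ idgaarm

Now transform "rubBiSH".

urbbsih

Looking at the pairs, the operation is to swap each adjacent pair of characters (1↔2, 3↔4, ...), then convert every letter to lowercase.
Applying both steps to "rubBiSH": "urBbSiH", then "urbbsih".
(Check on "ImPUlSE": → "mIUPSlE" → "miupsle" ✓)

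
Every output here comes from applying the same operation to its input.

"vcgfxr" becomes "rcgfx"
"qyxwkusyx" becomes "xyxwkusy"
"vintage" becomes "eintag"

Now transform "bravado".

The pattern: delete the first character, then move the last character to the front.
For "bravado", step one produces "ravado"; step two turns that into "oravad".

oravad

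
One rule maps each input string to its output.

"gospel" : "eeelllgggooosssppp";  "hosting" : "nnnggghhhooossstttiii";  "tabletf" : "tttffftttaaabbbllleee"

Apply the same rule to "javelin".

The rule is to move the last 2 characters to the front (rotate right by 2), then repeat every character 3 times.
Applying both steps to "javelin": "injavel", then "iiinnnjjjaaavvveeelll".

iiinnnjjjaaavvveeelll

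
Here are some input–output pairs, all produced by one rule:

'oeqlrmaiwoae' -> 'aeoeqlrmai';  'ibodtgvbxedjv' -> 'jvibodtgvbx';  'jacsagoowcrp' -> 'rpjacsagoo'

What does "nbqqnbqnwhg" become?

Looking at the pairs, the operation is to move the last 2 characters to the front (rotate right by 2), then delete the last 2 characters.
Working it through for "nbqqnbqnwhg": intermediate "hgnbqqnbqnw", final "hgnbqqnbq".

hgnbqqnbq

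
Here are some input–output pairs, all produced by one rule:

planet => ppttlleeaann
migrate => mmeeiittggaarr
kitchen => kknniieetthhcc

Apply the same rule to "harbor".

The pattern: take characters alternately from the front and the back (1st, last, 2nd, 2nd-last, ...), then double every character.
Applying both steps to "harbor": "hraorb", then "hhrraaoorrbb".

hhrraaoorrbb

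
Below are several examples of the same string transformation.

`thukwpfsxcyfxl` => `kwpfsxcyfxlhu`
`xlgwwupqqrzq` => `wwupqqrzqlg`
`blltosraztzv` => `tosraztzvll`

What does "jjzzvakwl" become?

Looking at the pairs, the operation is to delete the first character, then move the first 2 characters to the end (rotate left by 2).
Starting from "jjzzvakwl": after the first operation, "jzzvakwl"; after the second, "zvakwljz".

zvakwljz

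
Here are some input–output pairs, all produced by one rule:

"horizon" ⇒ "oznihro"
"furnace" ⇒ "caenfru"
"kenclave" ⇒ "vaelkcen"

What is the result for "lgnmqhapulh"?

luhplaghnqm

Looking at the pairs, the operation is to move the last 2 characters to the front (rotate right by 2), then take characters alternately from the front and the back (1st, last, 2nd, 2nd-last, ...).
Doing the same to "lgnmqhapulh": "luhplaghnqm".
(Check on "furnace": → "cefurna" → "caenfru" ✓)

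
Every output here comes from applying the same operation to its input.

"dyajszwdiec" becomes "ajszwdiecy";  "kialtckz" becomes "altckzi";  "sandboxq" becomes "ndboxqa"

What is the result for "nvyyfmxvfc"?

yyfmxvfcv

What's happening: delete the first character, then move the first character to the end.
For "nvyyfmxvfc", step one produces "vyyfmxvfc"; step two turns that into "yyfmxvfcv".
(Check on "dyajszwdiec": → "yajszwdiec" → "ajszwdiecy" ✓)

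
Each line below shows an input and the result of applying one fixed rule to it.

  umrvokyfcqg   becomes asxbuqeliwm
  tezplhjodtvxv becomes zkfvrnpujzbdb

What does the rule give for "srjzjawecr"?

yxpfpgckix

Each output is the input with this applied: shift every letter 6 places forward in the alphabet (wrapping around).
For "srjzjawecr" the result is "yxpfpgckix".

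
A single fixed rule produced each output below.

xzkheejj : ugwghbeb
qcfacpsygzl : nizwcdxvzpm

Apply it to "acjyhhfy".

Each output is the input with this applied: take characters alternately from the front and the back (1st, last, 2nd, 2nd-last, ...), then shift every letter 3 places backward in the alphabet (wrapping around).
Starting from "acjyhhfy": after the first operation, "aycfjhyh"; after the second, "xvzcgeve".

xvzcgeve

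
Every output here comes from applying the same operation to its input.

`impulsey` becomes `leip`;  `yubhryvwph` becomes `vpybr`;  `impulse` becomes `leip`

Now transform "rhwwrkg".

rgrw

In each case the input is transformed by: keep every other character starting from the first (positions 1st, 3rd, 5th, ...), then move the last 2 characters to the front (rotate right by 2).
On "rhwwrkg" that produces "rgrw".
(Check on "impulse": → "iple" → "leip" ✓)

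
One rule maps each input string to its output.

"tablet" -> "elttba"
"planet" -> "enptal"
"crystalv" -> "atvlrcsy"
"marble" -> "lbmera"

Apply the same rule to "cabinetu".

enutacib

Rule — swap the front and back halves of the string, then swap each adjacent pair of characters (1↔2, 3↔4, ...).
Applying both steps to "cabinetu": "netucabi", then "enutacib".
(Check on "marble": → "blemar" → "lbmera" ✓)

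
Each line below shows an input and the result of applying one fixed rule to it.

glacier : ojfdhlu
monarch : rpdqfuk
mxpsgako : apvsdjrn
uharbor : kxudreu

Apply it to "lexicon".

holarfq

Looking at the pairs, the operation is to shift every letter 3 places forward in the alphabet (wrapping around), then swap each adjacent pair of characters (1↔2, 3↔4, ...).
On "lexicon": the first step gives "ohalfrq", and the second then gives "holarfq".
(Check on "mxpsgako": → "pasvjdnr" → "apvsdjrn" ✓)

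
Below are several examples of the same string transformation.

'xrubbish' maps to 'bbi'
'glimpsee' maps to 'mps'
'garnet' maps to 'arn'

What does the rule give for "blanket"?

ank

Rule — move the last 2 characters to the front (rotate right by 2), then keep only the last 3 characters.
Working it through for "blanket": intermediate "etblank", final "ank".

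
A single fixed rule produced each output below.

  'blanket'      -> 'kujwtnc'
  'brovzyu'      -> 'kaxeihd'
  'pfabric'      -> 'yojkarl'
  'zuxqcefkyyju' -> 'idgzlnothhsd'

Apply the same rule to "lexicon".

In each case the input is transformed by: shift every letter 9 places forward in the alphabet (wrapping around).
For "lexicon" the result is "ungrlxw".

ungrlxw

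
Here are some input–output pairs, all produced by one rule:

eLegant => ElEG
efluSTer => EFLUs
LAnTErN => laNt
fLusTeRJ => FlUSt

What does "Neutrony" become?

nEUTR

The rule is to delete the last 3 characters, then flip the case of every letter.
"Neutrony" → "nEUTR".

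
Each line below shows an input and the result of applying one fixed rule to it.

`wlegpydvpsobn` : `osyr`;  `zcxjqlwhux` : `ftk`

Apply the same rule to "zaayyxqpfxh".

The transformation: keep one character in every 3, starting at position 2 (positions 2nd, 5th, 8th, ...), then shift every letter 3 places forward in the alphabet (wrapping around).
Starting from "zaayyxqpfxh": after the first operation, "ayph"; after the second, "dbsk".

dbsk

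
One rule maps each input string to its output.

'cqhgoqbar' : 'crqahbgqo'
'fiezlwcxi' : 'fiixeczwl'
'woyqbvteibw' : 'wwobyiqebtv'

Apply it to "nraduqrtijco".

Rule — take characters alternately from the front and the back (1st, last, 2nd, 2nd-last, ...).
On "nraduqrtijco" that produces "norcajdiutqr".

norcajdiutqr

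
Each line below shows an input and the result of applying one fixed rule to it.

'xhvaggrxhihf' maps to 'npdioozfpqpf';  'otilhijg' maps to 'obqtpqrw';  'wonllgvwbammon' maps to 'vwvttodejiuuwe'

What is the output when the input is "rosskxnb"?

Each output is the input with this applied: shift every letter 8 places forward in the alphabet (wrapping around), then swap the first and last characters.
"rosskxnb" → "zwaasfvj" → "jwaasfvz".

jwaasfvz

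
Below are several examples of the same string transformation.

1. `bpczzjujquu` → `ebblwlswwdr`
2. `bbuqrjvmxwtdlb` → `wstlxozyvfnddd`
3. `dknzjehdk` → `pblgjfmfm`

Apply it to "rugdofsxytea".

The transformation: shift every letter 2 places forward in the alphabet (wrapping around), then move the first 2 characters to the end (rotate left by 2).
Applying both steps to "rugdofsxytea": "twifqhuzavgc", then "ifqhuzavgctw".

ifqhuzavgctw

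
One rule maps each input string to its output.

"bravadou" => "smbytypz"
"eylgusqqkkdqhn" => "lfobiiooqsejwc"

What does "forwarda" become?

ybpyupmd

Looking at the pairs, the operation is to shift every letter 2 places backward in the alphabet (wrapping around), then reverse the string.
On "forwarda": the first step gives "dmpuypby", and the second then gives "ybpyupmd".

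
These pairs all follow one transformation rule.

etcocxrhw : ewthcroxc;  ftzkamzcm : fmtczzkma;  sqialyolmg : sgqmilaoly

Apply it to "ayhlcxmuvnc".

acynhvlucmx

What's happening: take characters alternately from the front and the back (1st, last, 2nd, 2nd-last, ...).
For "ayhlcxmuvnc" the result is "acynhvlucmx".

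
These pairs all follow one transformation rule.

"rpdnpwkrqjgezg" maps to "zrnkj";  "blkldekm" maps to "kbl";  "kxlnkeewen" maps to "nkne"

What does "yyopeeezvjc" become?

jype

What's happening: keep one character in every 3, starting at position 1 (positions 1st, 4th, 7th, ...), then move the last character to the front.
Working it through for "yyopeeezvjc": intermediate "ypej", final "jype".
(Check on "rpdnpwkrqjgezg": → "rnkjz" → "zrnkj" ✓)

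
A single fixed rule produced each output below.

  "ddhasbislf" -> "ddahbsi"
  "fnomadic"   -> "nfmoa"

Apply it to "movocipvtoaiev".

In each case the input is transformed by: delete the last 3 characters, then swap each adjacent pair of characters (1↔2, 3↔4, ...).
Starting from "movocipvtoaiev": after the first operation, "movocipvtoa"; after the second, "omovicvpota".

omovicvpota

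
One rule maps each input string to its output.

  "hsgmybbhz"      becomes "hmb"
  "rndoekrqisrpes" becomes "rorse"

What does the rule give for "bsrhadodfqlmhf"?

The transformation: keep one character in every 3, starting at position 1 (positions 1st, 4th, 7th, ...).
So "bsrhadodfqlmhf" becomes "bhoqh".

bhoqh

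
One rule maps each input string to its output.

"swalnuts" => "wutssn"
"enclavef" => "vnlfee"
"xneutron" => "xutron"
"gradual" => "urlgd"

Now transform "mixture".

Rule — sort the characters into reverse alphabetical order, then delete the last 2 characters.
Applying both steps to "mixture": "xutrmie", then "xutrm".
(Check on "gradual": → "urlgdaa" → "urlgd" ✓)

xutrm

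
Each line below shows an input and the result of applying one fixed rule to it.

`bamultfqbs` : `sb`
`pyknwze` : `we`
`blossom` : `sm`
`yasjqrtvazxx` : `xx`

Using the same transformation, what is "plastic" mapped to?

Rule — swap each adjacent pair of characters (1↔2, 3↔4, ...), then keep only the last 2 characters.
Starting from "plastic": after the first operation, "lpsaitc"; after the second, "tc".

tc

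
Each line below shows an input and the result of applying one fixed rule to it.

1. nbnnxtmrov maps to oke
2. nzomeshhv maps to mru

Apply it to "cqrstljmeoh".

dgzu

Looking at the pairs, the operation is to shift every letter 13 places forward in the alphabet (wrapping around) — i.e. ROT13, then keep one character in every 3, starting at position 2 (positions 2nd, 5th, 8th, ...).
Working it through for "cqrstljmeoh": intermediate "pdefgywzrbu", final "dgzu".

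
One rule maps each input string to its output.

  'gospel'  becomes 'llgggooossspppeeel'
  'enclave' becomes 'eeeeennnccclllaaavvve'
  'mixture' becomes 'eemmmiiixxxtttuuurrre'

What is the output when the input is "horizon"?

The pattern: repeat every character 3 times, then move the last 2 characters to the front (rotate right by 2).
"horizon" → "hhhooorrriiizzzooonnn" → "nnhhhooorrriiizzzooon".

nnhhhooorrriiizzzooon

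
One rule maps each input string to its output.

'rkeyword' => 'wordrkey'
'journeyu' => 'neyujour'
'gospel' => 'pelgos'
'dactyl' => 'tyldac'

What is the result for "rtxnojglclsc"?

The pattern: swap the front and back halves of the string.
On "rtxnojglclsc" that produces "glclscrtxnoj".

glclscrtxnoj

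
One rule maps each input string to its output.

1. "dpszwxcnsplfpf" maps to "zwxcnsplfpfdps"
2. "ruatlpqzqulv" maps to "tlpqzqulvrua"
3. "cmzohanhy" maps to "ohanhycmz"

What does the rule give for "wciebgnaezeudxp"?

Rule — move the first 3 characters to the end (rotate left by 3).
Doing the same to "wciebgnaezeudxp": "ebgnaezeudxpwci".

ebgnaezeudxpwci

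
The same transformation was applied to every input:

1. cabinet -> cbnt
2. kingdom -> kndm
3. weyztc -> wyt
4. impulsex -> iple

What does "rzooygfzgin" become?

Looking at the pairs, the operation is to keep every other character starting from the first (positions 1st, 3rd, 5th, ...).
Applying that to "rzooygfzgin" gives "royfgn".

royfgn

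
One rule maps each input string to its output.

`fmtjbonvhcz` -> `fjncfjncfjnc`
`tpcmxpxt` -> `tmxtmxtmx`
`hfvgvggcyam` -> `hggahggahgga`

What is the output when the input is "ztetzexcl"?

ztxztxztx

In each case the input is transformed by: keep one character in every 3, starting at position 1 (positions 1st, 4th, 7th, ...), then write the whole string 3 times in a row.
Applying both steps to "ztetzexcl": "ztx", then "ztxztxztx".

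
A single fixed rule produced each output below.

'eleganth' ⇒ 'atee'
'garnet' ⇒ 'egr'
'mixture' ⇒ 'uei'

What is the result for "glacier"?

The rule is to move the first 3 characters to the end (rotate left by 3), then keep every other character starting from the second (positions 2nd, 4th, 6th, ...).
Applying both steps to "glacier": "ciergla", then "irl".

irl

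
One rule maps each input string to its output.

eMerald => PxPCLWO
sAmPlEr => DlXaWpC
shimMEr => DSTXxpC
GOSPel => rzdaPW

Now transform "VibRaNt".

Rule — flip the case of every letter, then shift every letter 11 places forward in the alphabet (wrapping around).
"VibRaNt" → "vIBrAnT" → "gTMcLyE".

gTMcLyE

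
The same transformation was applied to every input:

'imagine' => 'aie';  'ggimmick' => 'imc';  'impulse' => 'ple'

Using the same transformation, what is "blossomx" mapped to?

What's happening: delete the first character, then keep every other character starting from the second (positions 2nd, 4th, 6th, ...).
For "blossomx", step one produces "lossomx"; step two turns that into "osm".

osm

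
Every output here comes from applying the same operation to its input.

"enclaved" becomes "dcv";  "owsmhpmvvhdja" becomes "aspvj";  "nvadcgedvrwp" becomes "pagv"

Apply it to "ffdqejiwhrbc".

Rule — move the last character to the front, then keep one character in every 3, starting at position 1 (positions 1st, 4th, 7th, ...).
Working it through for "ffdqejiwhrbc": intermediate "cffdqejiwhrb", final "cdjh".

cdjh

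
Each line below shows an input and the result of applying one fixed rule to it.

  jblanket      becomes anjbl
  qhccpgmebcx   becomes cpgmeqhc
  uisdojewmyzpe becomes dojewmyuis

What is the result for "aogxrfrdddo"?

xrfrdaog

In each case the input is transformed by: delete the last 3 characters, then move the first 3 characters to the end (rotate left by 3).
"aogxrfrdddo" → "aogxrfrd" → "xrfrdaog".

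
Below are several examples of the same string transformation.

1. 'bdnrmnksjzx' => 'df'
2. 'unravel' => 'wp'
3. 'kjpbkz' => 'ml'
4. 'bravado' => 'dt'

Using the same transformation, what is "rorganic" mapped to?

In each case the input is transformed by: shift every letter 2 places forward in the alphabet (wrapping around), then keep only the first 2 characters.
On "rorganic": the first step gives "tqticpke", and the second then gives "tq".
(Check on "kjpbkz": → "mlrdmb" → "ml" ✓)

tq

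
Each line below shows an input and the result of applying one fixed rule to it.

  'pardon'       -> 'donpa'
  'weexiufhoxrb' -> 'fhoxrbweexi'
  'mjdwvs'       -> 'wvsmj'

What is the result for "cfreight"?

In each case the input is transformed by: swap the front and back halves of the string, then delete the last character.
"cfreight" → "ightcfre" → "ightcfr".

ightcfr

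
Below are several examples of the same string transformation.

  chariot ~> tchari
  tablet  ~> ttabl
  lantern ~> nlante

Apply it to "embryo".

The transformation: move the last 2 characters to the front (rotate right by 2), then delete the first character.
Applying both steps to "embryo": "yoembr", then "oembr".

oembr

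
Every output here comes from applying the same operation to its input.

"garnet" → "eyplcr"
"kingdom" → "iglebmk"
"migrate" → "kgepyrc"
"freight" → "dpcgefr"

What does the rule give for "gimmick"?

Looking at the pairs, the operation is to shift every letter 2 places backward in the alphabet (wrapping around).
For "gimmick" the result is "egkkgai".

egkkgai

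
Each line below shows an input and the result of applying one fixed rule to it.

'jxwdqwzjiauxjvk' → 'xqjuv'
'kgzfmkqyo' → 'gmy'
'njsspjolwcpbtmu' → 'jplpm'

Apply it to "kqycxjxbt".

qxb

The transformation: keep one character in every 3, starting at position 2 (positions 2nd, 5th, 8th, ...).
"kqycxjxbt" → "qxb".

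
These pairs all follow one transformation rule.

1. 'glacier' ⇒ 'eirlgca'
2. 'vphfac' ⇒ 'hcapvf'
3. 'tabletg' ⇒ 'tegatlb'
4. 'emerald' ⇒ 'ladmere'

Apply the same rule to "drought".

hgtrduo

What's happening: swap each adjacent pair of characters (1↔2, 3↔4, ...), then move the last 3 characters to the front (rotate right by 3).
Starting from "drought": after the first operation, "rduohgt"; after the second, "hgtrduo".
(Check on "emerald": → "merelad" → "ladmere" ✓)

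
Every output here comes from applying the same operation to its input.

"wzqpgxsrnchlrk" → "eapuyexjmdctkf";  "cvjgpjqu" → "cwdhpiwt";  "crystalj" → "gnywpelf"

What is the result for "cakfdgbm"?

qtozpnxs

The rule is to shift every letter 13 places forward in the alphabet (wrapping around) — i.e. ROT13, then swap the front and back halves of the string.
"cakfdgbm" → "qtozpnxs".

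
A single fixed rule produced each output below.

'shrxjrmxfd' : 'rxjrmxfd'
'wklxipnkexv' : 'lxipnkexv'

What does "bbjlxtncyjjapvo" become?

jlxtncyjjapvo

In each case the input is transformed by: delete the first 2 characters.
On "bbjlxtncyjjapvo" that produces "jlxtncyjjapvo".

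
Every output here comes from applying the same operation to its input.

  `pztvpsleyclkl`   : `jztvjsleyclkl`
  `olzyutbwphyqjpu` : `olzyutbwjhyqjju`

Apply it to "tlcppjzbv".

tlcjjjzbv

The transformation: replace every "p" with "j".
On "tlcppjzbv" that produces "tlcjjjzbv".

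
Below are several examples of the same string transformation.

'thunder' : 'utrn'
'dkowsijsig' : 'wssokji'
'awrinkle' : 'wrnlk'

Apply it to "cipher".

The rule is to sort the characters into reverse alphabetical order, then delete the last 3 characters.
For "cipher" the result is "rpi".

rpi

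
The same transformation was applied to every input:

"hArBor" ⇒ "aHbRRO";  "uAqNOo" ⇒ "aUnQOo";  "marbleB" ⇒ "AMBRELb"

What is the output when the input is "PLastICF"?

What's happening: swap each adjacent pair of characters (1↔2, 3↔4, ...), then flip the case of every letter.
Starting from "PLastICF": after the first operation, "LPsaItFC"; after the second, "lpSAiTfc".
(Check on "hArBor": → "AhBrro" → "aHbRRO" ✓)

lpSAiTfc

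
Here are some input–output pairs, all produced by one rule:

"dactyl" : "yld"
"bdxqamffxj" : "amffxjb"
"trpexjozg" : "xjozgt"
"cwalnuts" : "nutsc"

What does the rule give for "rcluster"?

sterr

Rule — move the first character to the end, then delete the first 3 characters.
On "rcluster": the first step gives "clusterr", and the second then gives "sterr".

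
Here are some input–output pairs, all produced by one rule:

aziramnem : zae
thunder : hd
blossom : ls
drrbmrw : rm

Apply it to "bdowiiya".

Rule — keep one character in every 3, starting at position 2 (positions 2nd, 5th, 8th, ...).
So "bdowiiya" becomes "dia".

dia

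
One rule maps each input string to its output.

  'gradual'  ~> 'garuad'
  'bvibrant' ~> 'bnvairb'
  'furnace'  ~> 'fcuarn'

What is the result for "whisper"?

The rule is to delete the last character, then take characters alternately from the front and the back (1st, last, 2nd, 2nd-last, ...).
On "whisper": the first step gives "whispe", and the second then gives "wehpis".

wehpis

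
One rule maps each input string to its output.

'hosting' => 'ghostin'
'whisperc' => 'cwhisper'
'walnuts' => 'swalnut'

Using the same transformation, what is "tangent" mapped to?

In each case the input is transformed by: move the last character to the front.
For "tangent" the result is "ttangen".

ttangen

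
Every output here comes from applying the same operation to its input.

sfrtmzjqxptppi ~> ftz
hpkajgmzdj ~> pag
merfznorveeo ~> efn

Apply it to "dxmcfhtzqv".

The pattern: keep every other character starting from the second (positions 2nd, 4th, 6th, ...), then keep only the first 3 characters.
So "dxmcfhtzqv" becomes "xch".
(Check on "merfznorveeo": → "efnreo" → "efn" ✓)

xch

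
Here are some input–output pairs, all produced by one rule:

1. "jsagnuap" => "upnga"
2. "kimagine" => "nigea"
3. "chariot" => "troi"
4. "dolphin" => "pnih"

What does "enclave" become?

Rule — delete the first 3 characters, then sort the characters into reverse alphabetical order.
For "enclave", step one produces "lave"; step two turns that into "vlea".

vlea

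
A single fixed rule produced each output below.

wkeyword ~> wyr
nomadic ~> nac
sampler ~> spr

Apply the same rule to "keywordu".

kwd

In each case the input is transformed by: keep one character in every 3, starting at position 1 (positions 1st, 4th, 7th, ...).
On "keywordu" that produces "kwd".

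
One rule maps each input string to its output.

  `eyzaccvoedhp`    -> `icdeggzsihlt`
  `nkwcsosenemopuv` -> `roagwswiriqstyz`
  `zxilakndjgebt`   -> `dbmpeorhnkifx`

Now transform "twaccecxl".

xaeggigbp

Looking at the pairs, the operation is to shift every letter 4 places forward in the alphabet (wrapping around).
"twaccecxl" → "xaeggigbp".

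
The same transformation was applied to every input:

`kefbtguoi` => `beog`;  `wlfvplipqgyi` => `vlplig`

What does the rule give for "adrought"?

odtg

Each output is the input with this applied: keep every other character starting from the second (positions 2nd, 4th, 6th, ...), then swap each adjacent pair of characters (1↔2, 3↔4, ...).
For "adrought", step one produces "dogt"; step two turns that into "odtg".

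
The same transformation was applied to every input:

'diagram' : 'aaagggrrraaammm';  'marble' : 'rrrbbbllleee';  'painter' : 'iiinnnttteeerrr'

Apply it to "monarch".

nnnaaarrrccchhh

The transformation: delete the first 2 characters, then repeat every character 3 times.
For "monarch", step one produces "narch"; step two turns that into "nnnaaarrrccchhh".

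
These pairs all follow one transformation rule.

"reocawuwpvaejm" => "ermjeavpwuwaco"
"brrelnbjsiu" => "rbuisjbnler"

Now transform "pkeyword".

kpdrowye

The transformation: move the first 2 characters to the end (rotate left by 2), then reverse the string.
"pkeyword" → "kpdrowye".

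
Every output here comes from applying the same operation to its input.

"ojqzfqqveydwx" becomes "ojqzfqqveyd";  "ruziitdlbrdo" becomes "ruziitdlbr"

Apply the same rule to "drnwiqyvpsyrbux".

drnwiqyvpsyrb

Looking at the pairs, the operation is to delete the last 2 characters.
"drnwiqyvpsyrbux" → "drnwiqyvpsyrb".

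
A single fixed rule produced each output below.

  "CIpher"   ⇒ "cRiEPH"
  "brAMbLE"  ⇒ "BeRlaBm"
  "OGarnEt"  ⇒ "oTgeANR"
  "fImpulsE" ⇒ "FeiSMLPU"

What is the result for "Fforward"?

fDFROARW

The transformation: take characters alternately from the front and the back (1st, last, 2nd, 2nd-last, ...), then flip the case of every letter.
For "Fforward" the result is "fDFROARW".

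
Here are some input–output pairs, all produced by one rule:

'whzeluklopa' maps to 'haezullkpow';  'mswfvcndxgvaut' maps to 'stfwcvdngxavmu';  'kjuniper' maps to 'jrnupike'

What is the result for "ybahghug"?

bghahgyu

Rule — swap the first and last characters, then swap each adjacent pair of characters (1↔2, 3↔4, ...).
For "ybahghug", step one produces "gbahghuy"; step two turns that into "bghahgyu".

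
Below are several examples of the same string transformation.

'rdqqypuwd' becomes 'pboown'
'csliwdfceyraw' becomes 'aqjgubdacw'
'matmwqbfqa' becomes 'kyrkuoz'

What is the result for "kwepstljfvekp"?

iucnqrjhdt

Each output is the input with this applied: shift every letter 2 places backward in the alphabet (wrapping around), then delete the last 3 characters.
So "kwepstljfvekp" becomes "iucnqrjhdt".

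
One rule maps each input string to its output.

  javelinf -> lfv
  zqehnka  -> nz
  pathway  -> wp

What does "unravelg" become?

vgr

Looking at the pairs, the operation is to move the first 3 characters to the end (rotate left by 3), then keep one character in every 3, starting at position 2 (positions 2nd, 5th, 8th, ...).
So "unravelg" becomes "vgr".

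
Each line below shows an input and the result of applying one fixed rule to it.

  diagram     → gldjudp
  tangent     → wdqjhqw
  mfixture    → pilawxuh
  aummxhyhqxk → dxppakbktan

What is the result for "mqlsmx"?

The pattern: shift every letter 3 places forward in the alphabet (wrapping around).
Doing the same to "mqlsmx": "ptovpa".

ptovpa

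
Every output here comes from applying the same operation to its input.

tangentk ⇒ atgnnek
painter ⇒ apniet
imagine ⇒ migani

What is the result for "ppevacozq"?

ppvecazo

In each case the input is transformed by: swap each adjacent pair of characters (1↔2, 3↔4, ...), then delete the last character.
Applying that to "ppevacozq" gives "ppvecazo".
(Check on "imagine": → "miganie" → "migani" ✓)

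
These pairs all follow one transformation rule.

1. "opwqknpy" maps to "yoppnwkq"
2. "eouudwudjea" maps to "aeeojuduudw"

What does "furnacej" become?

jfeucran

The rule is to take characters alternately from the front and the back (1st, last, 2nd, 2nd-last, ...), then swap each adjacent pair of characters (1↔2, 3↔4, ...).
For "furnacej", step one produces "fjuercna"; step two turns that into "jfeucran".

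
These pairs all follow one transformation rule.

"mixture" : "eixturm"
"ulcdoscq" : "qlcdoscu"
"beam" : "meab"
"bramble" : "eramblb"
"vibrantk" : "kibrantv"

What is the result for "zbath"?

hbatz

What's happening: swap the first and last characters.
Doing the same to "zbath": "hbatz".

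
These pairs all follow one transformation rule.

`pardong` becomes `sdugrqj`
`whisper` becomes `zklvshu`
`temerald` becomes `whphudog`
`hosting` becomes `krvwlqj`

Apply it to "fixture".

The pattern: shift every letter 3 places forward in the alphabet (wrapping around).
For "fixture" the result is "ilawxuh".

ilawxuh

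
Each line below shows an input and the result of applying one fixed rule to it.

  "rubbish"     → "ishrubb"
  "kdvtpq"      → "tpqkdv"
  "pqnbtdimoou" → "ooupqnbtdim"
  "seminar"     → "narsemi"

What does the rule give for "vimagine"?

inevimag

The transformation: move the last 3 characters to the front (rotate right by 3).
Doing the same to "vimagine": "inevimag".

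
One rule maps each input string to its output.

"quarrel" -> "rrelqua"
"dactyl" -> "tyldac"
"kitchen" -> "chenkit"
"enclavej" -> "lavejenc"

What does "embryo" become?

ryoemb

In each case the input is transformed by: move the first 3 characters to the end (rotate left by 3).
So "embryo" becomes "ryoemb".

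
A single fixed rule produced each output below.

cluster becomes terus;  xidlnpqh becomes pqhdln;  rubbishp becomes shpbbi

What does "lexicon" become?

In each case the input is transformed by: delete the first 2 characters, then move the last 3 characters to the front (rotate right by 3).
Doing the same to "lexicon": "conxi".

conxi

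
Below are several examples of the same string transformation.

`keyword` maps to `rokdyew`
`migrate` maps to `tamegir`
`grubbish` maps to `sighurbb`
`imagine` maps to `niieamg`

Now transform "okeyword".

roodekwy

The transformation: move the last 3 characters to the front (rotate right by 3), then swap each adjacent pair of characters (1↔2, 3↔4, ...).
For "okeyword", step one produces "ordokeyw"; step two turns that into "roodekwy".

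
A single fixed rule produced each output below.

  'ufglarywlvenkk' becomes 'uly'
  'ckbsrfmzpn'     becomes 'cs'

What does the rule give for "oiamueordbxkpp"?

The transformation: keep one character in every 3, starting at position 1 (positions 1st, 4th, 7th, ...), then delete the last 2 characters.
For "oiamueordbxkpp", step one produces "omobp"; step two turns that into "omo".
(Check on "ufglarywlvenkk": → "ulyvk" → "uly" ✓)

omo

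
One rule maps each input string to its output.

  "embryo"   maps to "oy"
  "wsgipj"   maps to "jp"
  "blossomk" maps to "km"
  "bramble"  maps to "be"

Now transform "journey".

ny

What's happening: swap each adjacent pair of characters (1↔2, 3↔4, ...), then keep only the last 2 characters.
On "journey": the first step gives "ojrueny", and the second then gives "ny".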